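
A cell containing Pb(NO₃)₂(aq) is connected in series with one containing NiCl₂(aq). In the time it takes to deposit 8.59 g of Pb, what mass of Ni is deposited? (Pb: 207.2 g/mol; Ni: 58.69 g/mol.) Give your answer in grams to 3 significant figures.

2.43 g

n(Pb) = 8.59 / 207.2 = 0.04146 mol
Pb²⁺ + 2e⁻ → Pb, so n(e⁻) = 2 × 0.04146 = 0.08292 mol
The cells are in series, so the same charge (and hence the same n(e⁻) = 0.08292 mol) passes through both.
Ni²⁺ + 2e⁻ → Ni, so n(Ni) = 0.08292 / 2 = 0.04146 mol
m(Ni) = 0.04146 × 58.69 = 2.43 g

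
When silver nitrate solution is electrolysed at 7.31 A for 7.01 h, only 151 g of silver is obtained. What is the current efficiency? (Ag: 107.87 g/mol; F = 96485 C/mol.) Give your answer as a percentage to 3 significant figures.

Q = 7.31 × 25236 = 1.845×10^5 C
n(e⁻) = 1.845×10^5 / 96485 = 1.912 mol
Ag⁺ + e⁻ → Ag, so theoretical n(Ag) = 1.912 mol → 206.2 g
Efficiency = 151 / 206.2 = 0.7323 = 73.2%

73.2%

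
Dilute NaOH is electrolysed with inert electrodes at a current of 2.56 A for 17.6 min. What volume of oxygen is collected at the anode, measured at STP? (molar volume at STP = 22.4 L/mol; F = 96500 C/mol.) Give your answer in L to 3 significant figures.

Q = 2.56 A × 1056 s = 2703 C
n(e⁻) = 2703 / 96500 = 0.02801 mol
2H₂O → O₂ + 4H⁺ + 4e⁻, so n(O₂) = 0.02801 / 4 = 0.007003 mol
V = 0.007003 × 22.4 = 0.1569 L

0.157 L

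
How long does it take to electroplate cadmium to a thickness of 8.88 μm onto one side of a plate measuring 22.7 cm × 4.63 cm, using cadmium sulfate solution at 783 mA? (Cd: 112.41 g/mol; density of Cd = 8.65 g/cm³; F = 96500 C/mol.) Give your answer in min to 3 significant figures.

Plated area = 22.7 × 4.63 = 105.1 cm²
Volume = 105.1 × 8.88×10⁻⁴ cm = 0.09333 cm³
m(Cd) = 0.09333 × 8.65 = 0.8073 g
n(Cd) = 0.8073 / 112.41 = 0.007182 mol; n(e⁻) = 2 × 0.007182 = 0.01436 mol
Q = 0.01436 × 96500 = 1386 C
t = 1386 / 0.783 = 1770 s = 29.5 min

29.5 min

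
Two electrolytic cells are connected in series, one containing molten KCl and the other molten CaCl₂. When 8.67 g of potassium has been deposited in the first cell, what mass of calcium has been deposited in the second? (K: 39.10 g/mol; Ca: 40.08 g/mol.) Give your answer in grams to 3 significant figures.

4.44 g

n(K) = 8.67 / 39.10 = 0.2217 mol
K⁺ + e⁻ → K, so n(e⁻) = 0.2217 mol
Since the cells are in series, n(e⁻) in the Ca cell is also 0.2217 mol.
Ca²⁺ + 2e⁻ → Ca, so n(Ca) = 0.2217 / 2 = 0.1109 mol
m(Ca) = 0.1109 × 40.08 = 4.44 g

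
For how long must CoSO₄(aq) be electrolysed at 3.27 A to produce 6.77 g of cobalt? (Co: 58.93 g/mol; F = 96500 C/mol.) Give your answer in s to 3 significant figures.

6780 s

n(Co) = 6.77 / 58.93 = 0.1149 mol
Co²⁺ + 2e⁻ → Co, so n(e⁻) = 2 × 0.1149 = 0.2298 mol
Q = 0.2298 × 96500 = 22180 C
t = Q / I = 22180 / 3.27 = 6783 s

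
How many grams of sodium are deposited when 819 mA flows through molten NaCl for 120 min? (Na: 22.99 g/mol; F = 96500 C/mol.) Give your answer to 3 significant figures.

Charge passed = 0.819 × 7200 = 5897 C
n(e⁻) = Q/F = 5897/96500 = 0.06111 mol
Na⁺ + e⁻ → Na, so n(Na) = 0.06111 mol
m = 0.06111 × 22.99 = 1.40 g

1.40 g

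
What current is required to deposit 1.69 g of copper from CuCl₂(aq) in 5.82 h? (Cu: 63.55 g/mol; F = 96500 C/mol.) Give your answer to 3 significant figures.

n(Cu) = 1.69 / 63.55 = 0.02659 mol
Cu²⁺ + 2e⁻ → Cu, so n(e⁻) = 2 × 0.02659 = 0.05318 mol
Q = 0.05318 × 96500 = 5132 C
I = Q / t = 5132 / 20952 s = 0.245 A

0.245 A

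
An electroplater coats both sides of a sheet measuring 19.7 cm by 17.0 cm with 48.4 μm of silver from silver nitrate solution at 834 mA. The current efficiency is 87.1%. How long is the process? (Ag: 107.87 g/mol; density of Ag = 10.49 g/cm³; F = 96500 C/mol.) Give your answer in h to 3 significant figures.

Plated area = 2 × 19.7 × 17.0 = 669.8 cm²
Volume = 669.8 × 48.4×10⁻⁴ cm = 3.242 cm³
m(Ag) = 3.242 × 10.49 = 34.01 g
n(Ag) = 34.01 / 107.87 = 0.3153 mol; n(e⁻) = 0.3153 mol
Q = 0.3153 × 96500 / 0.871 = 34930 C
t = 34930 / 0.834 = 41880 s = 11.6 h

11.6 h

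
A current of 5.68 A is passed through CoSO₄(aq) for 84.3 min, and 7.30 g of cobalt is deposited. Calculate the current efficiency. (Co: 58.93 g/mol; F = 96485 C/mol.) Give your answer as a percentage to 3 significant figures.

Q = 5.68 × 5058 = 28730 C
n(e⁻) = 28730 / 96485 = 0.2978 mol
Co²⁺ + 2e⁻ → Co, so theoretical n(Co) = 0.1489 mol → 8.775 g
Efficiency = 7.30 / 8.775 = 0.8319 = 83.2%

83.2%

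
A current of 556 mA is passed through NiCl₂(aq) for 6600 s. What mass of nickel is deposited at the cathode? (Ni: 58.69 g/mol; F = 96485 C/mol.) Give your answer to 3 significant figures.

Q = It = 0.556 × 6600 = 3670 C
n(e⁻) = Q/F = 3670/96485 = 0.03804 mol
Ni²⁺ + 2e⁻ → Ni, so n(Ni) = 0.03804 / 2 = 0.01902 mol
m = 0.01902 × 58.69 = 1.12 g

1.12 g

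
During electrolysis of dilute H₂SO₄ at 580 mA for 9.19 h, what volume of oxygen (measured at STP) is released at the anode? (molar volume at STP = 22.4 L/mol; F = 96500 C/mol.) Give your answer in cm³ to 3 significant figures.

1110 cm³

Q = It = 0.580 × 33084 = 19190 C
Moles of electrons = 19190 / 96500 = 0.1989 mol
2H₂O → O₂ + 4H⁺ + 4e⁻, so n(O₂) = 0.1989 / 4 = 0.04973 mol
V = 0.04973 × 22.4 = 1.114 L
= 1110 cm³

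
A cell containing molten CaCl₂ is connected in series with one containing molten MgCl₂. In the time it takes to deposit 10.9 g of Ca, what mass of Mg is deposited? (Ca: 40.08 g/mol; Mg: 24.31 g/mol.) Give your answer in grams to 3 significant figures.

n(Ca) = 10.9 / 40.08 = 0.2720 mol
Ca²⁺ + 2e⁻ → Ca, so n(e⁻) = 2 × 0.2720 = 0.5440 mol
Same current for the same time ⇒ same n(e⁻) = 0.5440 mol in both cells.
Mg²⁺ + 2e⁻ → Mg, so n(Mg) = 0.5440 / 2 = 0.2720 mol
m(Mg) = 0.2720 × 24.31 = 6.61 g

6.61 g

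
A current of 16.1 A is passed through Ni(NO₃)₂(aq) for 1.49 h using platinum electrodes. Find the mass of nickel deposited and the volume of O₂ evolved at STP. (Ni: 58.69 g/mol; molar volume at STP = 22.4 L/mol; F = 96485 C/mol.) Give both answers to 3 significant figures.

26.3 g Ni; 5.01 L O₂

Q = 16.1 × 5364 = 86360 C; n(e⁻) = 86360 / 96485 = 0.8951 mol
Cathode: Ni²⁺ + 2e⁻ → Ni → n(Ni) = 0.8951/2 = 0.4476 mol → 26.3 g
Anode: 2H₂O → O₂ + 4H⁺ + 4e⁻ → n(O₂) = 0.8951/4 = 0.2238 mol → 5.01 L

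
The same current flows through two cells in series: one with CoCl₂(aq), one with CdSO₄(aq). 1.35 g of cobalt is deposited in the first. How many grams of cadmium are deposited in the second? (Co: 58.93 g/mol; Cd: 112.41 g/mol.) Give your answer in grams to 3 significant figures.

n(Co) = 1.35 / 58.93 = 0.02291 mol
Co²⁺ + 2e⁻ → Co, so n(e⁻) = 2 × 0.02291 = 0.04582 mol
In series, the same 0.04582 mol of electrons flows through the second cell.
Cd²⁺ + 2e⁻ → Cd, so n(Cd) = 0.04582 / 2 = 0.02291 mol
m(Cd) = 0.02291 × 112.41 = 2.58 g

2.58 g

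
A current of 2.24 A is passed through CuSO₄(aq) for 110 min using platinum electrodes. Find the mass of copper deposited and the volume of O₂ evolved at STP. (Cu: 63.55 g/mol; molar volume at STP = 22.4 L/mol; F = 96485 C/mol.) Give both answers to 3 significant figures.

4.87 g Cu; 0.858 L O₂

Q = 2.24 × 6600 = 14780 C; n(e⁻) = 14780 / 96485 = 0.1532 mol
Cathode: Cu²⁺ + 2e⁻ → Cu → n(Cu) = 0.1532/2 = 0.07660 mol → 4.87 g
Anode: 2H₂O → O₂ + 4H⁺ + 4e⁻ → n(O₂) = 0.1532/4 = 0.03830 mol → 0.858 L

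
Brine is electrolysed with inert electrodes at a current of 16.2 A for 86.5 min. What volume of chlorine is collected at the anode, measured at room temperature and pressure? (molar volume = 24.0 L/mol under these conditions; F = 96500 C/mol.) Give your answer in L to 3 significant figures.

Q = 16.2 A × 5190 s = 84080 C
n(e⁻) = Q/F = 84080/96500 = 0.8713 mol
2Cl⁻ → Cl₂ + 2e⁻, so n(Cl₂) = 0.8713 / 2 = 0.4357 mol
V = 0.4357 × 24.0 = 10.46 L

10.5 L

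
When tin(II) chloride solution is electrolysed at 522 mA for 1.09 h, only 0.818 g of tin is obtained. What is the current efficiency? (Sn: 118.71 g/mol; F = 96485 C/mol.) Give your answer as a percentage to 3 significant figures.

Q = 0.522 × 3924 = 2048 C
n(e⁻) = 2048 / 96485 = 0.02123 mol
Sn²⁺ + 2e⁻ → Sn, so theoretical n(Sn) = 0.01062 mol → 1.261 g
Efficiency = 0.818 / 1.261 = 0.6487 = 64.9%

64.9%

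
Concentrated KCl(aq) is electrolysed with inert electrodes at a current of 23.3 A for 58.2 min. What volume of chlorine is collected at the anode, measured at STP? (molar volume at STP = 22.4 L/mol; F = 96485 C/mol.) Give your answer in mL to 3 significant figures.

9440 mL

Q = 23.3 A × 3492 s = 81360 C
n(e⁻) = 81360 / 96485 = 0.8432 mol
2Cl⁻ → Cl₂ + 2e⁻, so n(Cl₂) = 0.8432 / 2 = 0.4216 mol
V = 0.4216 × 22.4 = 9.444 L
= 9440 mL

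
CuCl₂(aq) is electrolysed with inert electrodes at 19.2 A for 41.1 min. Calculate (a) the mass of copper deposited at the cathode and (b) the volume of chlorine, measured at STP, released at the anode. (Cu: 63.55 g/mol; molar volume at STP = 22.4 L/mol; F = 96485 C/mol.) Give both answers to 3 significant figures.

15.6 g Cu; 5.50 L Cl₂

Q = 19.2 × 2466 = 47350 C; n(e⁻) = 47350 / 96485 = 0.4907 mol
Cathode: Cu²⁺ + 2e⁻ → Cu → n(Cu) = 0.4907/2 = 0.2454 mol → 15.6 g
Anode: 2Cl⁻ → Cl₂ + 2e⁻ → n(Cl₂) = 0.4907/2 = 0.2454 mol → 5.50 L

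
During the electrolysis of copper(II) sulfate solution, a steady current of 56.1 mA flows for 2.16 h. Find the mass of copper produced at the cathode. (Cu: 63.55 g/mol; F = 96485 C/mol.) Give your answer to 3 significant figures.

0.144 g

Charge passed = 0.0561 × 7776 = 436.2 C
n(e⁻) = 436.2 / 96485 = 0.004521 mol
Cu²⁺ + 2e⁻ → Cu, so n(Cu) = 0.004521 / 2 = 0.002261 mol
m = 0.002261 × 63.55 = 0.144 g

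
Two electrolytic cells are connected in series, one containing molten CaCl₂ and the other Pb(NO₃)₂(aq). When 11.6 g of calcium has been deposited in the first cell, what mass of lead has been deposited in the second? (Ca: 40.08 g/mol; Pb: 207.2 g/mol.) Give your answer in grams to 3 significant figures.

n(Ca) = 11.6 / 40.08 = 0.2894 mol
Ca²⁺ + 2e⁻ → Ca, so n(e⁻) = 2 × 0.2894 = 0.5788 mol
Same current for the same time ⇒ same n(e⁻) = 0.5788 mol in both cells.
Pb²⁺ + 2e⁻ → Pb, so n(Pb) = 0.5788 / 2 = 0.2894 mol
m(Pb) = 0.2894 × 207.2 = 60.0 g

60.0 g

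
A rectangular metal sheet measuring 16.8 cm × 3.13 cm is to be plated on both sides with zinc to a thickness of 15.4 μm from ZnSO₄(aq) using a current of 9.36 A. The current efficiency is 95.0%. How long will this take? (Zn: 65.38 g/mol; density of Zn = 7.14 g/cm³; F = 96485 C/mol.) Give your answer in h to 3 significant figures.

Plated area = 2 × 16.8 × 3.13 = 105.2 cm²
Volume = 105.2 × 15.4×10⁻⁴ cm = 0.1620 cm³
m(Zn) = 0.1620 × 7.14 = 1.157 g
n(Zn) = 1.157 / 65.38 = 0.01770 mol; n(e⁻) = 2 × 0.01770 = 0.03540 mol
Q = 0.03540 × 96485 / 0.950 = 3595 C
t = 3595 / 9.36 = 384.1 s = 0.107 h

0.107 h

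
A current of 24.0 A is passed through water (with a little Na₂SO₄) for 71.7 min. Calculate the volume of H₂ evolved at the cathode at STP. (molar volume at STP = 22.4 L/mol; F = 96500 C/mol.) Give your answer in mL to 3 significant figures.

12000 mL

Q = It = 24.0 × 4302 = 1.032×10^5 C
n(e⁻) = Q/F = 1.032×10^5/96500 = 1.069 mol
2H⁺ + 2e⁻ → H₂, so n(H₂) = 1.069 / 2 = 0.5345 mol
V = 0.5345 × 22.4 = 11.97 L
= 12000 mL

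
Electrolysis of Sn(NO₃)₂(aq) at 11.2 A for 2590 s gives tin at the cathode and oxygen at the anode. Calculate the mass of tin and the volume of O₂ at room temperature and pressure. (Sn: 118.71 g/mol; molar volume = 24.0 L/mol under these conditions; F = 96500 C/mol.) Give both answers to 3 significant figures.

Q = 11.2 × 2590 = 29010 C; n(e⁻) = 29010 / 96500 = 0.3006 mol
Cathode: Sn²⁺ + 2e⁻ → Sn → n(Sn) = 0.3006/2 = 0.1503 mol → 17.8 g
Anode: 2H₂O → O₂ + 4H⁺ + 4e⁻ → n(O₂) = 0.3006/4 = 0.07515 mol → 1.80 L

17.8 g Sn; 1.80 L O₂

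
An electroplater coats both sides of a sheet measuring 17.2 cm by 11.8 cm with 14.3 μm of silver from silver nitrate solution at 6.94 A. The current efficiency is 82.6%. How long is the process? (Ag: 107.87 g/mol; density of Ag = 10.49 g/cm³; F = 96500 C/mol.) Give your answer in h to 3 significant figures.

0.264 h

Plated area = 2 × 17.2 × 11.8 = 405.9 cm²
Volume = 405.9 × 14.3×10⁻⁴ cm = 0.5804 cm³
m(Ag) = 0.5804 × 10.49 = 6.088 g
n(Ag) = 6.088 / 107.87 = 0.05644 mol; n(e⁻) = 0.05644 mol
Q = 0.05644 × 96500 / 0.826 = 6594 C
t = 6594 / 6.94 = 950.1 s = 0.264 h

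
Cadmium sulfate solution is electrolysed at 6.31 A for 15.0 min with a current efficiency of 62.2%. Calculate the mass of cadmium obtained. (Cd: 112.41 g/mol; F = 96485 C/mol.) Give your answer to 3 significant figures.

Q = 6.31 × 900 = 5679 C
n(e⁻) = 5679 / 96485 = 0.05886 mol
Cd²⁺ + 2e⁻ → Cd, so theoretical m(Cd) = 0.02943 × 112.41 = 3.308 g
Actual mass = 62.2% × 3.308 = 2.06 g

2.06 g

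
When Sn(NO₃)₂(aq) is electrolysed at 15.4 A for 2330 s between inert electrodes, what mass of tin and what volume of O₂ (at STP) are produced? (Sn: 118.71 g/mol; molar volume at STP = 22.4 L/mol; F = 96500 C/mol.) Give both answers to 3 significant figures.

Q = 15.4 × 2330 = 35880 C; n(e⁻) = 35880 / 96500 = 0.3718 mol
Cathode: Sn²⁺ + 2e⁻ → Sn → n(Sn) = 0.3718/2 = 0.1859 mol → 22.1 g
Anode: 2H₂O → O₂ + 4H⁺ + 4e⁻ → n(O₂) = 0.3718/4 = 0.09295 mol → 2.08 L

22.1 g Sn; 2.08 L O₂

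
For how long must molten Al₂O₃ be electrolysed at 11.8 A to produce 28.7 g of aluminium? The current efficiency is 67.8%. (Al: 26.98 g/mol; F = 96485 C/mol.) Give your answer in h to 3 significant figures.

10.7 h

n(Al) = 28.7 / 26.98 = 1.064 mol
Al³⁺ + 3e⁻ → Al, so n(e⁻) = 3 × 1.064 = 3.192 mol
Q = 3.192 × 96485 / 0.678 = 4.542×10^5 C
t = Q / I = 4.542×10^5 / 11.8 = 38490 s = 10.7 h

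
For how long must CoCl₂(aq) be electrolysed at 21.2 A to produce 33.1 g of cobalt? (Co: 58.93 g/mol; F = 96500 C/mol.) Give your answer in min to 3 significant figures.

n(Co) = 33.1 / 58.93 = 0.5617 mol
Co²⁺ + 2e⁻ → Co, so n(e⁻) = 2 × 0.5617 = 1.123 mol
Q = 1.123 × 96500 = 1.084×10^5 C
t = Q / I = 1.084×10^5 / 21.2 = 5113 s = 85.2 min

85.2 min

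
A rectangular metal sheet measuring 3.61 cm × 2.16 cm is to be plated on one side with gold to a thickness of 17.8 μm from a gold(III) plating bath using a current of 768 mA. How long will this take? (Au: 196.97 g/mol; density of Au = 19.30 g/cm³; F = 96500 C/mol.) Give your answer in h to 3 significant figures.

0.142 h

Plated area = 3.61 × 2.16 = 7.798 cm²
Volume = 7.798 × 17.8×10⁻⁴ cm = 0.01388 cm³
m(Au) = 0.01388 × 19.30 = 0.2679 g
n(Au) = 0.2679 / 196.97 = 0.001360 mol; n(e⁻) = 3 × 0.001360 = 0.004080 mol
Q = 0.004080 × 96500 = 393.7 C
t = 393.7 / 0.768 = 512.6 s = 0.142 h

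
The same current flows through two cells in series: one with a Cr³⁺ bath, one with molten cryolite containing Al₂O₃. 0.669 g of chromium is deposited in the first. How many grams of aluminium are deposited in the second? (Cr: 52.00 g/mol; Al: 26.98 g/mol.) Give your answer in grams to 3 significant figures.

n(Cr) = 0.669 / 52.00 = 0.01287 mol
Cr³⁺ + 3e⁻ → Cr, so n(e⁻) = 3 × 0.01287 = 0.03861 mol
Same current for the same time ⇒ same n(e⁻) = 0.03861 mol in both cells.
Al³⁺ + 3e⁻ → Al, so n(Al) = 0.03861 / 3 = 0.01287 mol
m(Al) = 0.01287 × 26.98 = 0.347 g

0.347 g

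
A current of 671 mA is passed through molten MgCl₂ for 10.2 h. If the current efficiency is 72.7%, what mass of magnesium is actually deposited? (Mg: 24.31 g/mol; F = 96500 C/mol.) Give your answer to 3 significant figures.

Q = 0.671 × 36720 = 24640 C
n(e⁻) = 24640 / 96500 = 0.2553 mol
Mg²⁺ + 2e⁻ → Mg, so theoretical m(Mg) = 0.1277 × 24.31 = 3.104 g
Actual mass = 72.7% × 3.104 = 2.26 g

2.26 g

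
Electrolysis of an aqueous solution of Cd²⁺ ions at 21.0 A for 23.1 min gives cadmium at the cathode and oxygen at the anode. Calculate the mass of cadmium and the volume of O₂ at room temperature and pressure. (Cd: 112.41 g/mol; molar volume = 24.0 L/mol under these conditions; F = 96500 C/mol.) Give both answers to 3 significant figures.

17.0 g Cd; 1.81 L O₂

Q = 21.0 × 1386 = 29110 C; n(e⁻) = 29110 / 96500 = 0.3017 mol
Cathode: Cd²⁺ + 2e⁻ → Cd → n(Cd) = 0.3017/2 = 0.1509 mol → 17.0 g
Anode: 2H₂O → O₂ + 4H⁺ + 4e⁻ → n(O₂) = 0.3017/4 = 0.07543 mol → 1.81 L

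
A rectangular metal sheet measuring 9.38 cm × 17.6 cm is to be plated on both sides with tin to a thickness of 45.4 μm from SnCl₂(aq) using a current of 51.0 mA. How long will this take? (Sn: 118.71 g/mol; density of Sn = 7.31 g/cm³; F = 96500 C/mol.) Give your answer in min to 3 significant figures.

5820 min

Plated area = 2 × 9.38 × 17.6 = 330.2 cm²
Volume = 330.2 × 45.4×10⁻⁴ cm = 1.499 cm³
m(Sn) = 1.499 × 7.31 = 10.96 g
n(Sn) = 10.96 / 118.71 = 0.09233 mol; n(e⁻) = 2 × 0.09233 = 0.1847 mol
Q = 0.1847 × 96500 = 17820 C
t = 17820 / 0.0510 = 3.494×10^5 s = 5820 min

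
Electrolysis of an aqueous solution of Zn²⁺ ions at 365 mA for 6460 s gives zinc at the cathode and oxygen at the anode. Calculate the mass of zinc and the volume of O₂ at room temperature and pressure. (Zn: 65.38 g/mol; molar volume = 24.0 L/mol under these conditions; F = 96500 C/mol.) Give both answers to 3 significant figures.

0.799 g Zn; 0.147 L O₂

Q = 0.365 × 6460 = 2358 C; n(e⁻) = 2358 / 96500 = 0.02444 mol
Cathode: Zn²⁺ + 2e⁻ → Zn → n(Zn) = 0.02444/2 = 0.01222 mol → 0.799 g
Anode: 2H₂O → O₂ + 4H⁺ + 4e⁻ → n(O₂) = 0.02444/4 = 0.006110 mol → 0.147 L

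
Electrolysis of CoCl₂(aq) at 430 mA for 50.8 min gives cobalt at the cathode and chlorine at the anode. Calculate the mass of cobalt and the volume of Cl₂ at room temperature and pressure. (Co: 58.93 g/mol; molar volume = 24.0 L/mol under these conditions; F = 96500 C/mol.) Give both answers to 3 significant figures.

Q = 0.430 × 3048 = 1311 C; n(e⁻) = 1311 / 96500 = 0.01359 mol
Cathode: Co²⁺ + 2e⁻ → Co → n(Co) = 0.01359/2 = 0.006795 mol → 0.400 g
Anode: 2Cl⁻ → Cl₂ + 2e⁻ → n(Cl₂) = 0.01359/2 = 0.006795 mol → 0.163 L

0.400 g Co; 0.163 L Cl₂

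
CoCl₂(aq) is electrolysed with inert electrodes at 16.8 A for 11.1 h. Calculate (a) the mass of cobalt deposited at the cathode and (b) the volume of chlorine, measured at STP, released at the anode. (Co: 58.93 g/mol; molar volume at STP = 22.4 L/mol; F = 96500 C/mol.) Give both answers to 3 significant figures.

205 g Co; 77.9 L Cl₂

Q = 16.8 × 39960 = 6.713×10^5 C; n(e⁻) = 6.713×10^5 / 96500 = 6.956 mol
Cathode: Co²⁺ + 2e⁻ → Co → n(Co) = 6.956/2 = 3.478 mol → 205 g
Anode: 2Cl⁻ → Cl₂ + 2e⁻ → n(Cl₂) = 6.956/2 = 3.478 mol → 77.9 L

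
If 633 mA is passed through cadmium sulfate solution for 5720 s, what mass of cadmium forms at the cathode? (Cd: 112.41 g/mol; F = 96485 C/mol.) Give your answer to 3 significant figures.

Q = 0.633 A × 5720 s = 3621 C
n(e⁻) = Q/F = 3621/96485 = 0.03753 mol
Cd²⁺ + 2e⁻ → Cd, so n(Cd) = 0.03753 / 2 = 0.01877 mol
m = 0.01877 × 112.41 = 2.11 g

2.11 g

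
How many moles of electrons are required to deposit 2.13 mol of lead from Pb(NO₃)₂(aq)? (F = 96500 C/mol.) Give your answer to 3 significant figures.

4.26 mol

Pb²⁺ + 2e⁻ → Pb, so n(e⁻) = 2 × 2.13 = 4.260 mol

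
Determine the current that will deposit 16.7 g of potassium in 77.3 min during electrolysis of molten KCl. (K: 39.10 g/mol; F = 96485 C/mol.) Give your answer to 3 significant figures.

8.89 A

n(K) = 16.7 / 39.10 = 0.4271 mol
K⁺ + e⁻ → K, so n(e⁻) = 0.4271 mol
Q = 0.4271 × 96485 = 41210 C
I = Q / t = 41210 / 4638 s = 8.89 A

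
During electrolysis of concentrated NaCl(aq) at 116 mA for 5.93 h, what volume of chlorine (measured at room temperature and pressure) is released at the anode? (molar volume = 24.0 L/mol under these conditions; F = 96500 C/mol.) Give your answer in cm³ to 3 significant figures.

308 cm³

Q = 0.116 A × 21348 s = 2476 C
n(e⁻) = Q/F = 2476/96500 = 0.02566 mol
2Cl⁻ → Cl₂ + 2e⁻, so n(Cl₂) = 0.02566 / 2 = 0.01283 mol
V = 0.01283 × 24.0 = 0.3079 L
= 308 cm³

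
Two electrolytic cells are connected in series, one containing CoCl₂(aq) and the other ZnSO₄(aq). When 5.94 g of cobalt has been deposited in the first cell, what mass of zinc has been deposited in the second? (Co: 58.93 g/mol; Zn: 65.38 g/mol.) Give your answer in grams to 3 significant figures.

6.59 g

n(Co) = 5.94 / 58.93 = 0.1008 mol
Co²⁺ + 2e⁻ → Co, so n(e⁻) = 2 × 0.1008 = 0.2016 mol
Same current for the same time ⇒ same n(e⁻) = 0.2016 mol in both cells.
Zn²⁺ + 2e⁻ → Zn, so n(Zn) = 0.2016 / 2 = 0.1008 mol
m(Zn) = 0.1008 × 65.38 = 6.59 g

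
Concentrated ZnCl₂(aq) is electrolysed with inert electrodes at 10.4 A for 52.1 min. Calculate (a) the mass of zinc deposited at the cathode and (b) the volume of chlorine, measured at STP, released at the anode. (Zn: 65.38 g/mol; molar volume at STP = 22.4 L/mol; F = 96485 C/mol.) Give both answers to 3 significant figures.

11.0 g Zn; 3.77 L Cl₂

Q = 10.4 × 3126 = 32510 C; n(e⁻) = 32510 / 96485 = 0.3369 mol
Cathode: Zn²⁺ + 2e⁻ → Zn → n(Zn) = 0.3369/2 = 0.1685 mol → 11.0 g
Anode: 2Cl⁻ → Cl₂ + 2e⁻ → n(Cl₂) = 0.3369/2 = 0.1685 mol → 3.77 L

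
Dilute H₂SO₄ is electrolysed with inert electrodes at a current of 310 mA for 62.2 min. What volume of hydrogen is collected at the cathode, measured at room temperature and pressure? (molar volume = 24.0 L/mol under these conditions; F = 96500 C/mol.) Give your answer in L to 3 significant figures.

Q = It = 0.310 × 3732 = 1157 C
Moles of electrons = 1157 / 96500 = 0.01199 mol
2H⁺ + 2e⁻ → H₂, so n(H₂) = 0.01199 / 2 = 0.005995 mol
V = 0.005995 × 24.0 = 0.1439 L

0.144 L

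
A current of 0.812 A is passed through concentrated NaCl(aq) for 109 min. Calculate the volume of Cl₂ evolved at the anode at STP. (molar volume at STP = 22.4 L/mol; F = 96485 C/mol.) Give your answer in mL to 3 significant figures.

616 mL

Q = It = 0.812 × 6540 = 5310 C
n(e⁻) = 5310 / 96485 = 0.05503 mol
2Cl⁻ → Cl₂ + 2e⁻, so n(Cl₂) = 0.05503 / 2 = 0.02752 mol
V = 0.02752 × 22.4 = 0.6164 L
= 616 mL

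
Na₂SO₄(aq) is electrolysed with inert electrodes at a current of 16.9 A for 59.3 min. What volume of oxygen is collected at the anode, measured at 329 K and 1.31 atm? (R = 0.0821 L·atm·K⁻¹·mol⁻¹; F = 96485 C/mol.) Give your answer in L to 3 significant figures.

Charge passed = 16.9 × 3558 = 60130 C
n(e⁻) = Q/F = 60130/96485 = 0.6232 mol
2H₂O → O₂ + 4H⁺ + 4e⁻, so n(O₂) = 0.6232 / 4 = 0.1558 mol
V = nRT/P = 0.1558 × 0.0821 × 329 / 1.31 = 3.212 L

3.21 L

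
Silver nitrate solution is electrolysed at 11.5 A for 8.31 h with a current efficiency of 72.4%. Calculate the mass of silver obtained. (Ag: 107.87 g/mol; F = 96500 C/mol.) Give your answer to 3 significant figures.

Q = 11.5 × 29916 = 3.440×10^5 C
n(e⁻) = 3.440×10^5 / 96500 = 3.565 mol
Ag⁺ + e⁻ → Ag, so theoretical m(Ag) = 3.565 × 107.87 = 384.6 g
Actual mass = 72.4% × 384.6 = 278 g

278 g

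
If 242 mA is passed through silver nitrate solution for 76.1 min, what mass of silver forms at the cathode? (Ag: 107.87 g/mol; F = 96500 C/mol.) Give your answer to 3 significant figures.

Charge passed = 0.242 × 4566 = 1105 C
Moles of electrons = 1105 / 96500 = 0.01145 mol
Ag⁺ + e⁻ → Ag, so n(Ag) = 0.01145 mol
m = 0.01145 × 107.87 = 1.24 g

1.24 g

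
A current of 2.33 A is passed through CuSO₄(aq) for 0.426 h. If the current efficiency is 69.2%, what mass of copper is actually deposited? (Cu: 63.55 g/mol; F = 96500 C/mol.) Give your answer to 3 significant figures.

Q = 2.33 × 1533.6 = 3573 C
n(e⁻) = 3573 / 96500 = 0.03703 mol
Cu²⁺ + 2e⁻ → Cu, so theoretical m(Cu) = 0.01852 × 63.55 = 1.177 g
Actual mass = 69.2% × 1.177 = 0.814 g

0.814 g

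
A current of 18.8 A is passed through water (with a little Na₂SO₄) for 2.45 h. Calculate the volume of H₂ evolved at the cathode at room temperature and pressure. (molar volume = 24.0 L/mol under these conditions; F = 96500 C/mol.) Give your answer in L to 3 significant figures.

20.6 L

Q = It = 18.8 × 8820 = 1.658×10^5 C
n(e⁻) = 1.658×10^5 / 96500 = 1.718 mol
2H⁺ + 2e⁻ → H₂, so n(H₂) = 1.718 / 2 = 0.8590 mol
V = 0.8590 × 24.0 = 20.62 L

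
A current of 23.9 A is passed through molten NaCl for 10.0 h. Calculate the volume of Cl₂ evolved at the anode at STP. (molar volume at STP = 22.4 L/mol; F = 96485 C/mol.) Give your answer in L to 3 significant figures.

Q = 23.9 A × 36000 s = 8.604×10^5 C
n(e⁻) = 8.604×10^5 / 96485 = 8.917 mol
2Cl⁻ → Cl₂ + 2e⁻, so n(Cl₂) = 8.917 / 2 = 4.459 mol
V = 4.459 × 22.4 = 99.88 L

99.9 L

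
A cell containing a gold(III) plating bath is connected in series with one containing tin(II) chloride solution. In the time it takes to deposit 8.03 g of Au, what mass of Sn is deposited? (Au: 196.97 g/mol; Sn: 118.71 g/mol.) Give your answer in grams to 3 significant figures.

7.26 g

n(Au) = 8.03 / 196.97 = 0.04077 mol
Au³⁺ + 3e⁻ → Au, so n(e⁻) = 3 × 0.04077 = 0.1223 mol
Since the cells are in series, n(e⁻) in the Sn cell is also 0.1223 mol.
Sn²⁺ + 2e⁻ → Sn, so n(Sn) = 0.1223 / 2 = 0.06115 mol
m(Sn) = 0.06115 × 118.71 = 7.26 g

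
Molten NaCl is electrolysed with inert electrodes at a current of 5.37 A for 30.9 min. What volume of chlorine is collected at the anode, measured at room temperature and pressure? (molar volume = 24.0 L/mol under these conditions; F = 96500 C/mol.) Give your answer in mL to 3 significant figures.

Charge passed = 5.37 × 1854 = 9956 C
n(e⁻) = 9956 / 96500 = 0.1032 mol
2Cl⁻ → Cl₂ + 2e⁻, so n(Cl₂) = 0.1032 / 2 = 0.05160 mol
V = 0.05160 × 24.0 = 1.238 L
= 1240 mL

1240 mL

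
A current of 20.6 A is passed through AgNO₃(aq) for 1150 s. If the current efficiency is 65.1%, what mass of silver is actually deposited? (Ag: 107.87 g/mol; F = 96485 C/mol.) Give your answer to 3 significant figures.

17.2 g

Q = 20.6 × 1150 = 23690 C
n(e⁻) = 23690 / 96485 = 0.2455 mol
Ag⁺ + e⁻ → Ag, so theoretical m(Ag) = 0.2455 × 107.87 = 26.48 g
Actual mass = 65.1% × 26.48 = 17.2 g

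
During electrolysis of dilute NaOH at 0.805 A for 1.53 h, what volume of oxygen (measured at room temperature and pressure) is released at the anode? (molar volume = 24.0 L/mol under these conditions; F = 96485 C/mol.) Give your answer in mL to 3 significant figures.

276 mL

Q = 0.805 A × 5508 s = 4434 C
n(e⁻) = 4434 / 96485 = 0.04596 mol
2H₂O → O₂ + 4H⁺ + 4e⁻, so n(O₂) = 0.04596 / 4 = 0.01149 mol
V = 0.01149 × 24.0 = 0.2758 L
= 276 mL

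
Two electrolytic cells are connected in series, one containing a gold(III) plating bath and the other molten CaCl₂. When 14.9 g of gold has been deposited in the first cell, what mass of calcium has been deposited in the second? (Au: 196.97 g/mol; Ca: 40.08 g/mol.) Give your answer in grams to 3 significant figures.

n(Au) = 14.9 / 196.97 = 0.07565 mol
Au³⁺ + 3e⁻ → Au, so n(e⁻) = 3 × 0.07565 = 0.2270 mol
The cells are in series, so the same charge (and hence the same n(e⁻) = 0.2270 mol) passes through both.
Ca²⁺ + 2e⁻ → Ca, so n(Ca) = 0.2270 / 2 = 0.1135 mol
m(Ca) = 0.1135 × 40.08 = 4.55 g

4.55 g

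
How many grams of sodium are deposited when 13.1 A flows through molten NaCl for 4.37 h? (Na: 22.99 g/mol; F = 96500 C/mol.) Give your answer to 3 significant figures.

Q = 13.1 A × 15732 s = 2.061×10^5 C
Moles of electrons = 2.061×10^5 / 96500 = 2.136 mol
Na⁺ + e⁻ → Na, so n(Na) = 2.136 mol
m = 2.136 × 22.99 = 49.1 g

49.1 g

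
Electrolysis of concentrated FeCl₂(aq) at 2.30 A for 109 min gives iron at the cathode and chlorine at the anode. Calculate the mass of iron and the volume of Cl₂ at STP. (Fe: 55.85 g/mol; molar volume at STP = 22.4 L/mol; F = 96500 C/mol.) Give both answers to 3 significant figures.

Q = 2.30 × 6540 = 15040 C; n(e⁻) = 15040 / 96500 = 0.1559 mol
Cathode: Fe²⁺ + 2e⁻ → Fe → n(Fe) = 0.1559/2 = 0.07795 mol → 4.35 g
Anode: 2Cl⁻ → Cl₂ + 2e⁻ → n(Cl₂) = 0.1559/2 = 0.07795 mol → 1.75 L

4.35 g Fe; 1.75 L Cl₂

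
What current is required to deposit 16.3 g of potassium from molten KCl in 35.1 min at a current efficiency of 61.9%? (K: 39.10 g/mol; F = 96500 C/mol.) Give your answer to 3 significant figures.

30.9 A

n(K) = 16.3 / 39.10 = 0.4169 mol
K⁺ + e⁻ → K, so n(e⁻) = 0.4169 mol
Q = 0.4169 × 96500 / 0.619 = 64990 C
I = Q / t = 64990 / 2106 s = 30.9 A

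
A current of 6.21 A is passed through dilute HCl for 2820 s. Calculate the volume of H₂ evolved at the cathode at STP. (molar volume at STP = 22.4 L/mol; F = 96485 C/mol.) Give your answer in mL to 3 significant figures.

2030 mL

Q = 6.21 A × 2820 s = 17510 C
n(e⁻) = 17510 / 96485 = 0.1815 mol
2H⁺ + 2e⁻ → H₂, so n(H₂) = 0.1815 / 2 = 0.09075 mol
V = 0.09075 × 22.4 = 2.033 L
= 2030 mL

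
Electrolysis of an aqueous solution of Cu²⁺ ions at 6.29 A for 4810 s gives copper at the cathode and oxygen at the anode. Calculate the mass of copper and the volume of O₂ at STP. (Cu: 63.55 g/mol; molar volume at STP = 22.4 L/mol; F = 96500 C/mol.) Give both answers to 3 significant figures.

9.96 g Cu; 1.76 L O₂

Q = 6.29 × 4810 = 30250 C; n(e⁻) = 30250 / 96500 = 0.3135 mol
Cathode: Cu²⁺ + 2e⁻ → Cu → n(Cu) = 0.3135/2 = 0.1568 mol → 9.96 g
Anode: 2H₂O → O₂ + 4H⁺ + 4e⁻ → n(O₂) = 0.3135/4 = 0.07838 mol → 1.76 L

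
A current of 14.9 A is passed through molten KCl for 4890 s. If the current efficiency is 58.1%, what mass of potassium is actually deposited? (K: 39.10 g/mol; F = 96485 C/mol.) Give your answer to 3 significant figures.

17.2 g

Q = 14.9 × 4890 = 72860 C
n(e⁻) = 72860 / 96485 = 0.7551 mol
K⁺ + e⁻ → K, so theoretical m(K) = 0.7551 × 39.10 = 29.52 g
Actual mass = 58.1% × 29.52 = 17.2 g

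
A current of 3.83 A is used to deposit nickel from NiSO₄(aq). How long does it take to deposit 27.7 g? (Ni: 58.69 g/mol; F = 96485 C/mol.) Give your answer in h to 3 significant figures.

n(Ni) = 27.7 / 58.69 = 0.4720 mol
Ni²⁺ + 2e⁻ → Ni, so n(e⁻) = 2 × 0.4720 = 0.9440 mol
Q = 0.9440 × 96485 = 91080 C
t = Q / I = 91080 / 3.83 = 23780 s = 6.61 h

6.61 h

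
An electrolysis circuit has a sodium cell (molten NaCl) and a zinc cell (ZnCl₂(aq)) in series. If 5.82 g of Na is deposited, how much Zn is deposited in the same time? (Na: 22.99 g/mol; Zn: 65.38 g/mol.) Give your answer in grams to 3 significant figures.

8.28 g

n(Na) = 5.82 / 22.99 = 0.2532 mol
Na⁺ + e⁻ → Na, so n(e⁻) = 0.2532 mol
Since the cells are in series, n(e⁻) in the Zn cell is also 0.2532 mol.
Zn²⁺ + 2e⁻ → Zn, so n(Zn) = 0.2532 / 2 = 0.1266 mol
m(Zn) = 0.1266 × 65.38 = 8.28 g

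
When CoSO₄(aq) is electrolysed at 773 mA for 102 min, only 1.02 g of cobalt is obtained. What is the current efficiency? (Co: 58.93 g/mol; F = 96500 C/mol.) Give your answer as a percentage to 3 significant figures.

70.6%

Q = 0.773 × 6120 = 4731 C
n(e⁻) = 4731 / 96500 = 0.04903 mol
Co²⁺ + 2e⁻ → Co, so theoretical n(Co) = 0.02452 mol → 1.445 g
Efficiency = 1.02 / 1.445 = 0.7059 = 70.6%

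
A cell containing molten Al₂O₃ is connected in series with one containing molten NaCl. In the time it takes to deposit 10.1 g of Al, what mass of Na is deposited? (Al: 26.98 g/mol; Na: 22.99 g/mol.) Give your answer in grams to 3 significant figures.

25.8 g

n(Al) = 10.1 / 26.98 = 0.3744 mol
Al³⁺ + 3e⁻ → Al, so n(e⁻) = 3 × 0.3744 = 1.123 mol
In series, the same 1.123 mol of electrons flows through the second cell.
Na⁺ + e⁻ → Na, so n(Na) = 1.123 mol
m(Na) = 1.123 × 22.99 = 25.8 g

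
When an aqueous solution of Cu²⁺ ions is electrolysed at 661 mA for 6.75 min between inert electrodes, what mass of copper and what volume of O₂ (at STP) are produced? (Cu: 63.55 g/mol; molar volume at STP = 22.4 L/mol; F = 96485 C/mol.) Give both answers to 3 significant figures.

Q = 0.661 × 405 = 267.7 C; n(e⁻) = 267.7 / 96485 = 0.002775 mol
Cathode: Cu²⁺ + 2e⁻ → Cu → n(Cu) = 0.002775/2 = 0.001388 mol → 0.0882 g
Anode: 2H₂O → O₂ + 4H⁺ + 4e⁻ → n(O₂) = 0.002775/4 = 6.938×10^-4 mol → 0.0155 L

0.0882 g Cu; 0.0155 L O₂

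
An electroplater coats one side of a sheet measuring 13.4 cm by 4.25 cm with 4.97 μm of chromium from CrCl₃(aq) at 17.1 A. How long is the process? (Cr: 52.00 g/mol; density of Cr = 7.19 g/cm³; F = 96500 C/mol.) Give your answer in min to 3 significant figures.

1.10 min

Plated area = 13.4 × 4.25 = 56.95 cm²
Volume = 56.95 × 4.97×10⁻⁴ cm = 0.02830 cm³
m(Cr) = 0.02830 × 7.19 = 0.2035 g
n(Cr) = 0.2035 / 52.00 = 0.003913 mol; n(e⁻) = 3 × 0.003913 = 0.01174 mol
Q = 0.01174 × 96500 = 1133 C
t = 1133 / 17.1 = 66.26 s = 1.10 min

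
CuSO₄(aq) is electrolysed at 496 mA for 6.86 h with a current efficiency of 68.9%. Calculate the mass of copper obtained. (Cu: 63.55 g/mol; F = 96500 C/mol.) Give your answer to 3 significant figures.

Q = 0.496 × 24696 = 12250 C
n(e⁻) = 12250 / 96500 = 0.1269 mol
Cu²⁺ + 2e⁻ → Cu, so theoretical m(Cu) = 0.06345 × 63.55 = 4.032 g
Actual mass = 68.9% × 4.032 = 2.78 g

2.78 g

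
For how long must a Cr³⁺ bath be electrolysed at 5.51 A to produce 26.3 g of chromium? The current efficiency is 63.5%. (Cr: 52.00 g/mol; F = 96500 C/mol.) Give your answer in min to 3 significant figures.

n(Cr) = 26.3 / 52.00 = 0.5058 mol
Cr³⁺ + 3e⁻ → Cr, so n(e⁻) = 3 × 0.5058 = 1.517 mol
Q = 1.517 × 96500 / 0.635 = 2.305×10^5 C
t = Q / I = 2.305×10^5 / 5.51 = 41830 s = 697 min

697 min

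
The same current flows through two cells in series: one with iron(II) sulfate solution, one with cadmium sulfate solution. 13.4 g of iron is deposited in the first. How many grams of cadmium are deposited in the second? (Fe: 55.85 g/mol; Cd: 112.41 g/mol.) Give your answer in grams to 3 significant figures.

27.0 g

n(Fe) = 13.4 / 55.85 = 0.2399 mol
Fe²⁺ + 2e⁻ → Fe, so n(e⁻) = 2 × 0.2399 = 0.4798 mol
The cells are in series, so the same charge (and hence the same n(e⁻) = 0.4798 mol) passes through both.
Cd²⁺ + 2e⁻ → Cd, so n(Cd) = 0.4798 / 2 = 0.2399 mol
m(Cd) = 0.2399 × 112.41 = 27.0 g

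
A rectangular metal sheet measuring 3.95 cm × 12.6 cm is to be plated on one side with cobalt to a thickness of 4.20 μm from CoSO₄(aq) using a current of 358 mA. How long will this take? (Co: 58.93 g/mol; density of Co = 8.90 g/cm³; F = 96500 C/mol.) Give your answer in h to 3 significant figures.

Plated area = 3.95 × 12.6 = 49.77 cm²
Volume = 49.77 × 4.20×10⁻⁴ cm = 0.02090 cm³
m(Co) = 0.02090 × 8.90 = 0.1860 g
n(Co) = 0.1860 / 58.93 = 0.003156 mol; n(e⁻) = 2 × 0.003156 = 0.006312 mol
Q = 0.006312 × 96500 = 609.1 C
t = 609.1 / 0.358 = 1701 s = 0.473 h

0.473 h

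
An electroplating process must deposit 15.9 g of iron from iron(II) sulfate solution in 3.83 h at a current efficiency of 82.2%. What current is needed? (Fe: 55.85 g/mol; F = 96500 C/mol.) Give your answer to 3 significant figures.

4.85 A

n(Fe) = 15.9 / 55.85 = 0.2847 mol
Fe²⁺ + 2e⁻ → Fe, so n(e⁻) = 2 × 0.2847 = 0.5694 mol
Q = 0.5694 × 96500 / 0.822 = 66850 C
I = Q / t = 66850 / 13788 s = 4.85 A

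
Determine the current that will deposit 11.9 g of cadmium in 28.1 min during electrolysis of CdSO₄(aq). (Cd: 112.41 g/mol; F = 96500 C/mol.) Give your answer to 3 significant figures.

12.1 A

n(Cd) = 11.9 / 112.41 = 0.1059 mol
Cd²⁺ + 2e⁻ → Cd, so n(e⁻) = 2 × 0.1059 = 0.2118 mol
Q = 0.2118 × 96500 = 20440 C
I = Q / t = 20440 / 1686 s = 12.1 A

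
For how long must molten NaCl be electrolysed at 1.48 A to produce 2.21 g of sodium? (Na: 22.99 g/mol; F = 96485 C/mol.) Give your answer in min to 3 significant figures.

104 min

n(Na) = 2.21 / 22.99 = 0.09613 mol
Na⁺ + e⁻ → Na, so n(e⁻) = 0.09613 mol
Q = 0.09613 × 96485 = 9275 C
t = Q / I = 9275 / 1.48 = 6267 s = 104 min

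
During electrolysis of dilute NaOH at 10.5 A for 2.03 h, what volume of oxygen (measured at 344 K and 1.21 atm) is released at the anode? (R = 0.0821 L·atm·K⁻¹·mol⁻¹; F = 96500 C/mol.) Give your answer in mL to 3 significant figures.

4640 mL

Charge passed = 10.5 × 7308 = 76730 C
Moles of electrons = 76730 / 96500 = 0.7951 mol
2H₂O → O₂ + 4H⁺ + 4e⁻, so n(O₂) = 0.7951 / 4 = 0.1988 mol
V = nRT/P = 0.1988 × 0.0821 × 344 / 1.21 = 4.640 L
= 4640 mL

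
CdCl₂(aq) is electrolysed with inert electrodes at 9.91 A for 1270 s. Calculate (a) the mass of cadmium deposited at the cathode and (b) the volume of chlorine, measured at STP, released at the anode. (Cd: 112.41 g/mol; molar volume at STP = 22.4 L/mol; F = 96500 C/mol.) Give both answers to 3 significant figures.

Q = 9.91 × 1270 = 12590 C; n(e⁻) = 12590 / 96500 = 0.1305 mol
Cathode: Cd²⁺ + 2e⁻ → Cd → n(Cd) = 0.1305/2 = 0.06525 mol → 7.33 g
Anode: 2Cl⁻ → Cl₂ + 2e⁻ → n(Cl₂) = 0.1305/2 = 0.06525 mol → 1.46 L

7.33 g Cd; 1.46 L Cl₂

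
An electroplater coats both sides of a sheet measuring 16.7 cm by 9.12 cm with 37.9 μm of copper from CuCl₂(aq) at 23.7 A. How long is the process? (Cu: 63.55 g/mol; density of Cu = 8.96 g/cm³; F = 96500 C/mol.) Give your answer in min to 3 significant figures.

Plated area = 2 × 16.7 × 9.12 = 304.6 cm²
Volume = 304.6 × 37.9×10⁻⁴ cm = 1.154 cm³
m(Cu) = 1.154 × 8.96 = 10.34 g
n(Cu) = 10.34 / 63.55 = 0.1627 mol; n(e⁻) = 2 × 0.1627 = 0.3254 mol
Q = 0.3254 × 96500 = 31400 C
t = 31400 / 23.7 = 1325 s = 22.1 min

22.1 min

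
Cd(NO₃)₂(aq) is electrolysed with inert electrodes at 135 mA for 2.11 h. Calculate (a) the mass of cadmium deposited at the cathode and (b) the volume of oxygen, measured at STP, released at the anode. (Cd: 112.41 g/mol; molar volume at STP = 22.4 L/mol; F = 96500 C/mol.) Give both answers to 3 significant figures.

Q = 0.135 × 7596 = 1025 C; n(e⁻) = 1025 / 96500 = 0.01062 mol
Cathode: Cd²⁺ + 2e⁻ → Cd → n(Cd) = 0.01062/2 = 0.005310 mol → 0.597 g
Anode: 2H₂O → O₂ + 4H⁺ + 4e⁻ → n(O₂) = 0.01062/4 = 0.002655 mol → 0.0595 L

0.597 g Cd; 0.0595 L O₂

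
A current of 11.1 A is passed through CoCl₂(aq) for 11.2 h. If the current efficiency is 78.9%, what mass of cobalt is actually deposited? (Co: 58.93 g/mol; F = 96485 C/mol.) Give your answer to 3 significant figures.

108 g

Q = 11.1 × 40320 = 4.476×10^5 C
n(e⁻) = 4.476×10^5 / 96485 = 4.639 mol
Co²⁺ + 2e⁻ → Co, so theoretical m(Co) = 2.320 × 58.93 = 136.7 g
Actual mass = 78.9% × 136.7 = 108 g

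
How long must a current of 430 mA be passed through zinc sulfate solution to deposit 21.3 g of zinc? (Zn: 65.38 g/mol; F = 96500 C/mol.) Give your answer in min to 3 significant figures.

n(Zn) = 21.3 / 65.38 = 0.3258 mol
Zn²⁺ + 2e⁻ → Zn, so n(e⁻) = 2 × 0.3258 = 0.6516 mol
Q = 0.6516 × 96500 = 62880 C
t = Q / I = 62880 / 0.430 = 1.462×10^5 s = 2440 min

2440 min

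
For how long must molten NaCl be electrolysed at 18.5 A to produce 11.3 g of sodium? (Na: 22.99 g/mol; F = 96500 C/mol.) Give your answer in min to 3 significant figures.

42.7 min

n(Na) = 11.3 / 22.99 = 0.4915 mol
Na⁺ + e⁻ → Na, so n(e⁻) = 0.4915 mol
Q = 0.4915 × 96500 = 47430 C
t = Q / I = 47430 / 18.5 = 2564 s = 42.7 min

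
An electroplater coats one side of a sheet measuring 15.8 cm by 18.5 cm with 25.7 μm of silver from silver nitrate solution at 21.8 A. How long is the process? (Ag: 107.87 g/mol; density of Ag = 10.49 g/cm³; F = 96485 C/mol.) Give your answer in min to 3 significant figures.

5.39 min

Plated area = 15.8 × 18.5 = 292.3 cm²
Volume = 292.3 × 25.7×10⁻⁴ cm = 0.7512 cm³
m(Ag) = 0.7512 × 10.49 = 7.880 g
n(Ag) = 7.880 / 107.87 = 0.07305 mol; n(e⁻) = 0.07305 mol
Q = 0.07305 × 96485 = 7048 C
t = 7048 / 21.8 = 323.3 s = 5.39 min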